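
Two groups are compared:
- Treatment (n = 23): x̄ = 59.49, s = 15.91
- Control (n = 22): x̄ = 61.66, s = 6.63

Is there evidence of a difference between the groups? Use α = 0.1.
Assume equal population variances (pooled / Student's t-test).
Student's two-sample t-test (equal variances):
H₀: μ₁ = μ₂
H₁: μ₁ ≠ μ₂
df = n₁ + n₂ - 2 = 43
Pooled variance s_p² = [(n₁-1)s₁² + (n₂-1)s₂²] / (n₁ + n₂ - 2) = [(22)(15.91²) + (21)(6.63²)] / 43 = 150.9747
SE = √(s_p²(1/n₁ + 1/n₂)) = √(150.9747 × (1/23 + 1/22)) = 3.6642
t = (x̄₁ - x̄₂) / SE = (59.49 - 61.66) / 3.6642 = -2.17 / 3.6642 = -0.592
p-value = 0.5568

Since p-value > α = 0.1, we fail to reject H₀.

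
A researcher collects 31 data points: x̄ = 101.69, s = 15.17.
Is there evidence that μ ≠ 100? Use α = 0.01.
One-sample t-test:
H₀: μ = 100
H₁: μ ≠ 100
df = n - 1 = 30
t = (x̄ - μ₀) / (s/√n) = (101.69 - 100) / (15.17/√31) = 0.620
p-value = 0.5398

Since p-value > α = 0.01, we fail to reject H₀.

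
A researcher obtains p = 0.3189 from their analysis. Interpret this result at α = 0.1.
Since p = 0.3189 > α = 0.1, fail to reject H₀.
There is insufficient evidence to reject the null hypothesis; the result is not statistically significant at the 0.1 level.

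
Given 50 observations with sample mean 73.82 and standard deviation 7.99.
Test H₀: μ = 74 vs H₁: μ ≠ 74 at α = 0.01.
One-sample t-test:
H₀: μ = 74
H₁: μ ≠ 74
df = n - 1 = 49
t = (x̄ - μ₀) / (s/√n) = (73.82 - 74) / (7.99/√50) = -0.159
p-value = 0.8741

Since p-value > α = 0.01, we fail to reject H₀.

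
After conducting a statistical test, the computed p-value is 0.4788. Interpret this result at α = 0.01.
Since p = 0.4788 > α = 0.01, fail to reject H₀.
There is insufficient evidence to reject the null hypothesis; the result is not statistically significant at the 0.01 level.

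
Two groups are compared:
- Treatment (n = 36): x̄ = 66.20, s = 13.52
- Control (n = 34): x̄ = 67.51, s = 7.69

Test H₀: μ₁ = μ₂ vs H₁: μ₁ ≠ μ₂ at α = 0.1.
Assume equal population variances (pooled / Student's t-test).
Student's two-sample t-test (equal variances):
H₀: μ₁ = μ₂
H₁: μ₁ ≠ μ₂
df = n₁ + n₂ - 2 = 68
Pooled variance s_p² = [(n₁-1)s₁² + (n₂-1)s₂²] / (n₁ + n₂ - 2) = [(35)(13.52²) + (33)(7.69²)] / 68 = 122.7817
SE = √(s_p²(1/n₁ + 1/n₂)) = √(122.7817 × (1/36 + 1/34)) = 2.6499
t = (x̄₁ - x̄₂) / SE = (66.20 - 67.51) / 2.6499 = -1.31 / 2.6499 = -0.494
p-value = 0.6226

Since p-value > α = 0.1, we fail to reject H₀.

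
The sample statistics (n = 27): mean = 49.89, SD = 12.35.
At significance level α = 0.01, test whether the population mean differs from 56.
One-sample t-test:
H₀: μ = 56
H₁: μ ≠ 56
df = n - 1 = 26
t = (x̄ - μ₀) / (s/√n) = (49.89 - 56) / (12.35/√27) = -2.571
p-value = 0.0162

Since p-value > α = 0.01, we fail to reject H₀.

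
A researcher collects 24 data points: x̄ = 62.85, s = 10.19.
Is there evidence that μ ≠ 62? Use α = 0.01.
One-sample t-test:
H₀: μ = 62
H₁: μ ≠ 62
df = n - 1 = 23
t = (x̄ - μ₀) / (s/√n) = (62.85 - 62) / (10.19/√24) = 0.409
p-value = 0.6866

Since p-value > α = 0.01, we fail to reject H₀.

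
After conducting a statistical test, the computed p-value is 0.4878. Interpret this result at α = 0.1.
Since p = 0.4878 > α = 0.1, fail to reject H₀.
There is insufficient evidence to reject the null hypothesis; the result is not statistically significant at the 0.1 level.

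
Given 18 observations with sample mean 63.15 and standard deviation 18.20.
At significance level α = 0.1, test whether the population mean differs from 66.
One-sample t-test:
H₀: μ = 66
H₁: μ ≠ 66
df = n - 1 = 17
t = (x̄ - μ₀) / (s/√n) = (63.15 - 66) / (18.20/√18) = -0.664
p-value = 0.5154

Since p-value > α = 0.1, we fail to reject H₀.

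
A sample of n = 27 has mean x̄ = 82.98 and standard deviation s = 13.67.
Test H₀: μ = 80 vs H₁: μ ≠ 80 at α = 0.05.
One-sample t-test:
H₀: μ = 80
H₁: μ ≠ 80
df = n - 1 = 26
t = (x̄ - μ₀) / (s/√n) = (82.98 - 80) / (13.67/√27) = 1.133
p-value = 0.2677

Since p-value > α = 0.05, we fail to reject H₀.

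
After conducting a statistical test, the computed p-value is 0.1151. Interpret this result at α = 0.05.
Since p = 0.1151 > α = 0.05, fail to reject H₀.
There is insufficient evidence to reject the null hypothesis; the result is not statistically significant at the 0.05 level.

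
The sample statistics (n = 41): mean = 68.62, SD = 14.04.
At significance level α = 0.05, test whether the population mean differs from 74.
One-sample t-test:
H₀: μ = 74
H₁: μ ≠ 74
df = n - 1 = 40
t = (x̄ - μ₀) / (s/√n) = (68.62 - 74) / (14.04/√41) = -2.454
p-value = 0.0186

Since p-value < α = 0.05, we reject H₀.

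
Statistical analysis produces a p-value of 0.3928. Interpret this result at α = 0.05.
Since p = 0.3928 > α = 0.05, fail to reject H₀.
There is insufficient evidence to reject the null hypothesis; the result is not statistically significant at the 0.05 level.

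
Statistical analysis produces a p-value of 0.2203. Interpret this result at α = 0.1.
Since p = 0.2203 > α = 0.1, fail to reject H₀.
There is insufficient evidence to reject the null hypothesis; the result is not statistically significant at the 0.1 level.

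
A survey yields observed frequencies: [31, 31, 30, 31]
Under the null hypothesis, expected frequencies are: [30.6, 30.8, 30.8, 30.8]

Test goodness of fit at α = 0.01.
Chi-square goodness of fit test:
H₀: observed counts match expected distribution
H₁: observed counts differ from expected distribution
df = k - 1 = 3
χ² = Σ(O - E)²/E
   = (31 - 30.6)²/30.6 + (31 - 30.8)²/30.8 + (30 - 30.8)²/30.8 + (31 - 30.8)²/30.8
   = 0.005 + 0.001 + 0.021 + 0.001
   = 0.03
p-value = 0.9987

Since p-value > α = 0.01, we fail to reject H₀.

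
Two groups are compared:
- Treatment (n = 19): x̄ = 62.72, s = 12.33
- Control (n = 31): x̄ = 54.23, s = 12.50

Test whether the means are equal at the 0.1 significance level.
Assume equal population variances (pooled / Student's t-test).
Student's two-sample t-test (equal variances):
H₀: μ₁ = μ₂
H₁: μ₁ ≠ μ₂
df = n₁ + n₂ - 2 = 48
Pooled variance s_p² = [(n₁-1)s₁² + (n₂-1)s₂²] / (n₁ + n₂ - 2) = [(18)(12.33²) + (30)(12.50²)] / 48 = 154.6671
SE = √(s_p²(1/n₁ + 1/n₂)) = √(154.6671 × (1/19 + 1/31)) = 3.6235
t = (x̄₁ - x̄₂) / SE = (62.72 - 54.23) / 3.6235 = 8.49 / 3.6235 = 2.343
p-value = 0.0233

Since p-value < α = 0.1, we reject H₀.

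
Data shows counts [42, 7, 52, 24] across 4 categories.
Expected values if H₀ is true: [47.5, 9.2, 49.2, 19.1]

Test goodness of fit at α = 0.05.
Chi-square goodness of fit test:
H₀: observed counts match expected distribution
H₁: observed counts differ from expected distribution
df = k - 1 = 3
χ² = Σ(O - E)²/E
   = (42 - 47.5)²/47.5 + (7 - 9.2)²/9.2 + (52 - 49.2)²/49.2 + (24 - 19.1)²/19.1
   = 0.637 + 0.526 + 0.159 + 1.257
   = 2.58
p-value = 0.4611

Since p-value > α = 0.05, we fail to reject H₀.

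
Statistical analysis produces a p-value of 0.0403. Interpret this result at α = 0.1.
Since p = 0.0403 < α = 0.1, reject H₀.
There is sufficient evidence to reject the null hypothesis; the result is statistically significant at the 0.1 level.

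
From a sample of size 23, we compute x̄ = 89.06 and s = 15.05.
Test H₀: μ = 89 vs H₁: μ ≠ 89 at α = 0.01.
One-sample t-test:
H₀: μ = 89
H₁: μ ≠ 89
df = n - 1 = 22
t = (x̄ - μ₀) / (s/√n) = (89.06 - 89) / (15.05/√23) = 0.019
p-value = 0.9849

Since p-value > α = 0.01, we fail to reject H₀.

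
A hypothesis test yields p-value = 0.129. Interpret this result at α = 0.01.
Since p = 0.129 > α = 0.01, fail to reject H₀.
There is insufficient evidence to reject the null hypothesis; the result is not statistically significant at the 0.01 level.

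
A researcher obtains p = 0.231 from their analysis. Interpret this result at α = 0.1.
Since p = 0.231 > α = 0.1, fail to reject H₀.
There is insufficient evidence to reject the null hypothesis; the result is not statistically significant at the 0.1 level.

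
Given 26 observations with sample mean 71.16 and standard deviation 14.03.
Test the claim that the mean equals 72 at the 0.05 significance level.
One-sample t-test:
H₀: μ = 72
H₁: μ ≠ 72
df = n - 1 = 25
t = (x̄ - μ₀) / (s/√n) = (71.16 - 72) / (14.03/√26) = -0.305
p-value = 0.7627

Since p-value > α = 0.05, we fail to reject H₀.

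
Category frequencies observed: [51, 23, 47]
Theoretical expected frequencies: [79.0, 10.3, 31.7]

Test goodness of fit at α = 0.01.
Chi-square goodness of fit test:
H₀: observed counts match expected distribution
H₁: observed counts differ from expected distribution
df = k - 1 = 2
χ² = Σ(O - E)²/E
   = (51 - 79.0)²/79.0 + (23 - 10.3)²/10.3 + (47 - 31.7)²/31.7
   = 9.924 + 15.659 + 7.385
   = 32.97
p-value < 0.0001

Since p-value < α = 0.01, we reject H₀.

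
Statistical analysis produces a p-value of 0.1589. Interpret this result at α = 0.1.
Since p = 0.1589 > α = 0.1, fail to reject H₀.
There is insufficient evidence to reject the null hypothesis; the result is not statistically significant at the 0.1 level.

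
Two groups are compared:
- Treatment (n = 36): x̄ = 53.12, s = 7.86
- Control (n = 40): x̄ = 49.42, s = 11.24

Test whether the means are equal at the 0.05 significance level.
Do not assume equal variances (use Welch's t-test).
Welch's two-sample t-test:
H₀: μ₁ = μ₂
H₁: μ₁ ≠ μ₂
s₁²/n₁ = 7.86²/36 = 1.7161,  s₂²/n₂ = 11.24²/40 = 3.1584
SE = √(s₁²/n₁ + s₂²/n₂) = √(1.7161 + 3.1584) = 2.2078
df (Welch-Satterthwaite) = (s₁²/n₁ + s₂²/n₂)² / [(s₁²/n₁)²/(n₁-1) + (s₂²/n₂)²/(n₂-1)] ≈ 69.90
t = (x̄₁ - x̄₂) / SE = (53.12 - 49.42) / 2.2078 = 3.70 / 2.2078 = 1.676
p-value = 0.0982

Since p-value > α = 0.05, we fail to reject H₀.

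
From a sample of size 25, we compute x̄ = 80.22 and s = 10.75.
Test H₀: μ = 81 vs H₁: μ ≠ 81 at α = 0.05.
One-sample t-test:
H₀: μ = 81
H₁: μ ≠ 81
df = n - 1 = 24
t = (x̄ - μ₀) / (s/√n) = (80.22 - 81) / (10.75/√25) = -0.363
p-value = 0.7199

Since p-value > α = 0.05, we fail to reject H₀.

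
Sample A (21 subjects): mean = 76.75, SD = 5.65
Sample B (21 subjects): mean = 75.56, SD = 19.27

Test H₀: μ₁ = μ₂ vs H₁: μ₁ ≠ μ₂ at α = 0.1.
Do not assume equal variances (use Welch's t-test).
Welch's two-sample t-test:
H₀: μ₁ = μ₂
H₁: μ₁ ≠ μ₂
s₁²/n₁ = 5.65²/21 = 1.5201,  s₂²/n₂ = 19.27²/21 = 17.6825
SE = √(s₁²/n₁ + s₂²/n₂) = √(1.5201 + 17.6825) = 4.3821
df (Welch-Satterthwaite) = (s₁²/n₁ + s₂²/n₂)² / [(s₁²/n₁)²/(n₁-1) + (s₂²/n₂)²/(n₂-1)] ≈ 23.41
t = (x̄₁ - x̄₂) / SE = (76.75 - 75.56) / 4.3821 = 1.19 / 4.3821 = 0.272
p-value = 0.7883

Since p-value > α = 0.1, we fail to reject H₀.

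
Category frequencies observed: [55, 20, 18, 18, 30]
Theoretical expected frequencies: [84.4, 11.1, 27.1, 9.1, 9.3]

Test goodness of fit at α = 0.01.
Chi-square goodness of fit test:
H₀: observed counts match expected distribution
H₁: observed counts differ from expected distribution
df = k - 1 = 4
χ² = Σ(O - E)²/E
   = (55 - 84.4)²/84.4 + (20 - 11.1)²/11.1 + (18 - 27.1)²/27.1 + (18 - 9.1)²/9.1 + (30 - 9.3)²/9.3
   = 10.241 + 7.136 + 3.056 + 8.704 + 46.074
   = 75.21
p-value < 0.0001

Since p-value < α = 0.01, we reject H₀.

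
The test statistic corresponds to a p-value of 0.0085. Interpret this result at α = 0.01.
Since p = 0.0085 < α = 0.01, reject H₀.
There is sufficient evidence to reject the null hypothesis; the result is statistically significant at the 0.01 level.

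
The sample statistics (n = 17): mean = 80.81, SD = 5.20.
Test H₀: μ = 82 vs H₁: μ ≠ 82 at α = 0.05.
One-sample t-test:
H₀: μ = 82
H₁: μ ≠ 82
df = n - 1 = 16
t = (x̄ - μ₀) / (s/√n) = (80.81 - 82) / (5.20/√17) = -0.944
p-value = 0.3594

Since p-value > α = 0.05, we fail to reject H₀.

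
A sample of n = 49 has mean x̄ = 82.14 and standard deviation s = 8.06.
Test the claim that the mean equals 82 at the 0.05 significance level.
One-sample t-test:
H₀: μ = 82
H₁: μ ≠ 82
df = n - 1 = 48
t = (x̄ - μ₀) / (s/√n) = (82.14 - 82) / (8.06/√49) = 0.122
p-value = 0.9037

Since p-value > α = 0.05, we fail to reject H₀.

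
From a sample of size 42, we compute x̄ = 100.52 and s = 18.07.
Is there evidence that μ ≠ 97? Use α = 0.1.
One-sample t-test:
H₀: μ = 97
H₁: μ ≠ 97
df = n - 1 = 41
t = (x̄ - μ₀) / (s/√n) = (100.52 - 97) / (18.07/√42) = 1.262
p-value = 0.2139

Since p-value > α = 0.1, we fail to reject H₀.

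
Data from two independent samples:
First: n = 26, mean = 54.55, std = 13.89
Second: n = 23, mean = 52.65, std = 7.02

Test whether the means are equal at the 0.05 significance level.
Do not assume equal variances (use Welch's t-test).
Welch's two-sample t-test:
H₀: μ₁ = μ₂
H₁: μ₁ ≠ μ₂
s₁²/n₁ = 13.89²/26 = 7.4205,  s₂²/n₂ = 7.02²/23 = 2.1426
SE = √(s₁²/n₁ + s₂²/n₂) = √(7.4205 + 2.1426) = 3.0924
df (Welch-Satterthwaite) = (s₁²/n₁ + s₂²/n₂)² / [(s₁²/n₁)²/(n₁-1) + (s₂²/n₂)²/(n₂-1)] ≈ 37.93
t = (x̄₁ - x̄₂) / SE = (54.55 - 52.65) / 3.0924 = 1.90 / 3.0924 = 0.614
p-value = 0.5426

Since p-value > α = 0.05, we fail to reject H₀.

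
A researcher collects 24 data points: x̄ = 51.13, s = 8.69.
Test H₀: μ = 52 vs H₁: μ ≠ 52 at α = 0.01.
One-sample t-test:
H₀: μ = 52
H₁: μ ≠ 52
df = n - 1 = 23
t = (x̄ - μ₀) / (s/√n) = (51.13 - 52) / (8.69/√24) = -0.490
p-value = 0.6285

Since p-value > α = 0.01, we fail to reject H₀.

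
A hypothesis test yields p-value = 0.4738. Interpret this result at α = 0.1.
Since p = 0.4738 > α = 0.1, fail to reject H₀.
There is insufficient evidence to reject the null hypothesis; the result is not statistically significant at the 0.1 level.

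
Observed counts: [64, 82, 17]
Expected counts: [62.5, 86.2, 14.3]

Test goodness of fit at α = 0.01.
Chi-square goodness of fit test:
H₀: observed counts match expected distribution
H₁: observed counts differ from expected distribution
df = k - 1 = 2
χ² = Σ(O - E)²/E
   = (64 - 62.5)²/62.5 + (82 - 86.2)²/86.2 + (17 - 14.3)²/14.3
   = 0.036 + 0.205 + 0.510
   = 0.75
p-value = 0.6871

Since p-value > α = 0.01, we fail to reject H₀.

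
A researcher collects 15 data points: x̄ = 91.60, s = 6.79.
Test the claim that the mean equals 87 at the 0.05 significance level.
One-sample t-test:
H₀: μ = 87
H₁: μ ≠ 87
df = n - 1 = 14
t = (x̄ - μ₀) / (s/√n) = (91.60 - 87) / (6.79/√15) = 2.624
p-value = 0.0200

Since p-value < α = 0.05, we reject H₀.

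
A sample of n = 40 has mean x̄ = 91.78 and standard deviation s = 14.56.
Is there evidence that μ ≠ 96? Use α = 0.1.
One-sample t-test:
H₀: μ = 96
H₁: μ ≠ 96
df = n - 1 = 39
t = (x̄ - μ₀) / (s/√n) = (91.78 - 96) / (14.56/√40) = -1.833
p-value = 0.0744

Since p-value < α = 0.1, we reject H₀.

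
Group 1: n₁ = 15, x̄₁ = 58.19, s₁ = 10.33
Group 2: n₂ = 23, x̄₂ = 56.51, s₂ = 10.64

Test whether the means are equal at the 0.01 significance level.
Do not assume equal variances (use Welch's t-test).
Welch's two-sample t-test:
H₀: μ₁ = μ₂
H₁: μ₁ ≠ μ₂
s₁²/n₁ = 10.33²/15 = 7.1139,  s₂²/n₂ = 10.64²/23 = 4.9222
SE = √(s₁²/n₁ + s₂²/n₂) = √(7.1139 + 4.9222) = 3.4693
df (Welch-Satterthwaite) = (s₁²/n₁ + s₂²/n₂)² / [(s₁²/n₁)²/(n₁-1) + (s₂²/n₂)²/(n₂-1)] ≈ 30.72
t = (x̄₁ - x̄₂) / SE = (58.19 - 56.51) / 3.4693 = 1.68 / 3.4693 = 0.484
p-value = 0.6316

Since p-value > α = 0.01, we fail to reject H₀.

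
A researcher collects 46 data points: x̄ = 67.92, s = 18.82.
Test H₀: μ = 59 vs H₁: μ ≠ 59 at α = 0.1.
One-sample t-test:
H₀: μ = 59
H₁: μ ≠ 59
df = n - 1 = 45
t = (x̄ - μ₀) / (s/√n) = (67.92 - 59) / (18.82/√46) = 3.215
p-value = 0.0024

Since p-value < α = 0.1, we reject H₀.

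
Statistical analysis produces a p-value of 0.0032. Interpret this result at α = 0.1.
Since p = 0.0032 < α = 0.1, reject H₀.
There is sufficient evidence to reject the null hypothesis; the result is statistically significant at the 0.1 level.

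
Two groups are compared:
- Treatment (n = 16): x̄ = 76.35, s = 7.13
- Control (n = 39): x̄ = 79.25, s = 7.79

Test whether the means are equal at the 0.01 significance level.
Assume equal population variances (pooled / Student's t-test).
Student's two-sample t-test (equal variances):
H₀: μ₁ = μ₂
H₁: μ₁ ≠ μ₂
df = n₁ + n₂ - 2 = 53
Pooled variance s_p² = [(n₁-1)s₁² + (n₂-1)s₂²] / (n₁ + n₂ - 2) = [(15)(7.13²) + (38)(7.79²)] / 53 = 57.8972
SE = √(s_p²(1/n₁ + 1/n₂)) = √(57.8972 × (1/16 + 1/39)) = 2.2590
t = (x̄₁ - x̄₂) / SE = (76.35 - 79.25) / 2.2590 = -2.90 / 2.2590 = -1.284
p-value = 0.2048

Since p-value > α = 0.01, we fail to reject H₀.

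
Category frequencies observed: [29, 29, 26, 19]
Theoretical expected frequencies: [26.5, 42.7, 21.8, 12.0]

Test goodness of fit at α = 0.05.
Chi-square goodness of fit test:
H₀: observed counts match expected distribution
H₁: observed counts differ from expected distribution
df = k - 1 = 3
χ² = Σ(O - E)²/E
   = (29 - 26.5)²/26.5 + (29 - 42.7)²/42.7 + (26 - 21.8)²/21.8 + (19 - 12.0)²/12.0
   = 0.236 + 4.396 + 0.809 + 4.083
   = 9.52
p-value = 0.0231

Since p-value < α = 0.05, we reject H₀.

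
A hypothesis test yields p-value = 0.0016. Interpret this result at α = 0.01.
Since p = 0.0016 < α = 0.01, reject H₀.
There is sufficient evidence to reject the null hypothesis; the result is statistically significant at the 0.01 level.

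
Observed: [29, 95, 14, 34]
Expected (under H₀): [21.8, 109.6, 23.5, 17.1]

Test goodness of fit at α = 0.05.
Chi-square goodness of fit test:
H₀: observed counts match expected distribution
H₁: observed counts differ from expected distribution
df = k - 1 = 3
χ² = Σ(O - E)²/E
   = (29 - 21.8)²/21.8 + (95 - 109.6)²/109.6 + (14 - 23.5)²/23.5 + (34 - 17.1)²/17.1
   = 2.378 + 1.945 + 3.840 + 16.702
   = 24.87
p-value < 0.0001

Since p-value < α = 0.05, we reject H₀.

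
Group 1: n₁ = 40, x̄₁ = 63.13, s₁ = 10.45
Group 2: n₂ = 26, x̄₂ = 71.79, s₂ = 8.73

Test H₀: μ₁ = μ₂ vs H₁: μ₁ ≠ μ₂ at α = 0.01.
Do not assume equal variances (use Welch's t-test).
Welch's two-sample t-test:
H₀: μ₁ = μ₂
H₁: μ₁ ≠ μ₂
s₁²/n₁ = 10.45²/40 = 2.7301,  s₂²/n₂ = 8.73²/26 = 2.9313
SE = √(s₁²/n₁ + s₂²/n₂) = √(2.7301 + 2.9313) = 2.3794
df (Welch-Satterthwaite) = (s₁²/n₁ + s₂²/n₂)² / [(s₁²/n₁)²/(n₁-1) + (s₂²/n₂)²/(n₂-1)] ≈ 59.93
t = (x̄₁ - x̄₂) / SE = (63.13 - 71.79) / 2.3794 = -8.66 / 2.3794 = -3.640
p-value = 0.0006

Since p-value < α = 0.01, we reject H₀.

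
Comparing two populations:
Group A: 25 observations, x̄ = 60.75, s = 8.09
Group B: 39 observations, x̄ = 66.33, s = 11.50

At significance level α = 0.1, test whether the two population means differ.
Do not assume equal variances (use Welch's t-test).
Welch's two-sample t-test:
H₀: μ₁ = μ₂
H₁: μ₁ ≠ μ₂
s₁²/n₁ = 8.09²/25 = 2.6179,  s₂²/n₂ = 11.50²/39 = 3.3910
SE = √(s₁²/n₁ + s₂²/n₂) = √(2.6179 + 3.3910) = 2.4513
df (Welch-Satterthwaite) = (s₁²/n₁ + s₂²/n₂)² / [(s₁²/n₁)²/(n₁-1) + (s₂²/n₂)²/(n₂-1)] ≈ 61.39
t = (x̄₁ - x̄₂) / SE = (60.75 - 66.33) / 2.4513 = -5.58 / 2.4513 = -2.276
p-value = 0.0263

Since p-value < α = 0.1, we reject H₀.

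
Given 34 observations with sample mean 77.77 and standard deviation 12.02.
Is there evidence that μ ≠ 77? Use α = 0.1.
One-sample t-test:
H₀: μ = 77
H₁: μ ≠ 77
df = n - 1 = 33
t = (x̄ - μ₀) / (s/√n) = (77.77 - 77) / (12.02/√34) = 0.374
p-value = 0.7111

Since p-value > α = 0.1, we fail to reject H₀.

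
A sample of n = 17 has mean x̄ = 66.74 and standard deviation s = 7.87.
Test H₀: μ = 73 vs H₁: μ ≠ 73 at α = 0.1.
One-sample t-test:
H₀: μ = 73
H₁: μ ≠ 73
df = n - 1 = 16
t = (x̄ - μ₀) / (s/√n) = (66.74 - 73) / (7.87/√17) = -3.280
p-value = 0.0047

Since p-value < α = 0.1, we reject H₀.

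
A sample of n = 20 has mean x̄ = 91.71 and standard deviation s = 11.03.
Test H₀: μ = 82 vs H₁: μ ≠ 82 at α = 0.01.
One-sample t-test:
H₀: μ = 82
H₁: μ ≠ 82
df = n - 1 = 19
t = (x̄ - μ₀) / (s/√n) = (91.71 - 82) / (11.03/√20) = 3.937
p-value = 0.0009

Since p-value < α = 0.01, we reject H₀.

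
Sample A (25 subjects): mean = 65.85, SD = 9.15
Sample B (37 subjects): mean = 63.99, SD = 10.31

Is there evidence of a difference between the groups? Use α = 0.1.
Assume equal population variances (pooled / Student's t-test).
Student's two-sample t-test (equal variances):
H₀: μ₁ = μ₂
H₁: μ₁ ≠ μ₂
df = n₁ + n₂ - 2 = 60
Pooled variance s_p² = [(n₁-1)s₁² + (n₂-1)s₂²] / (n₁ + n₂ - 2) = [(24)(9.15²) + (36)(10.31²)] / 60 = 97.2667
SE = √(s_p²(1/n₁ + 1/n₂)) = √(97.2667 × (1/25 + 1/37)) = 2.5533
t = (x̄₁ - x̄₂) / SE = (65.85 - 63.99) / 2.5533 = 1.86 / 2.5533 = 0.728
p-value = 0.4692

Since p-value > α = 0.1, we fail to reject H₀.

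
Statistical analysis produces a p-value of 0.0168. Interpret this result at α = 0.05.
Since p = 0.0168 < α = 0.05, reject H₀.
There is sufficient evidence to reject the null hypothesis; the result is statistically significant at the 0.05 level.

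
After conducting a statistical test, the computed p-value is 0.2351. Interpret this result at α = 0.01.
Since p = 0.2351 > α = 0.01, fail to reject H₀.
There is insufficient evidence to reject the null hypothesis; the result is not statistically significant at the 0.01 level.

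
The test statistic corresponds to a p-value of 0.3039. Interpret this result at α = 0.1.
Since p = 0.3039 > α = 0.1, fail to reject H₀.
There is insufficient evidence to reject the null hypothesis; the result is not statistically significant at the 0.1 level.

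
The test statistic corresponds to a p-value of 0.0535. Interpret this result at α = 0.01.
Since p = 0.0535 > α = 0.01, fail to reject H₀.
There is insufficient evidence to reject the null hypothesis; the result is not statistically significant at the 0.01 level.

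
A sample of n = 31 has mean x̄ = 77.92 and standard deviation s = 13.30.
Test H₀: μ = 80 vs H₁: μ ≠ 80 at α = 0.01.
One-sample t-test:
H₀: μ = 80
H₁: μ ≠ 80
df = n - 1 = 30
t = (x̄ - μ₀) / (s/√n) = (77.92 - 80) / (13.30/√31) = -0.871
p-value = 0.3908

Since p-value > α = 0.01, we fail to reject H₀.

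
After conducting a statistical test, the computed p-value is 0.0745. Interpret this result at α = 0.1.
Since p = 0.0745 < α = 0.1, reject H₀.
There is sufficient evidence to reject the null hypothesis; the result is statistically significant at the 0.1 level.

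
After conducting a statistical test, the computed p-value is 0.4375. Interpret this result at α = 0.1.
Since p = 0.4375 > α = 0.1, fail to reject H₀.
There is insufficient evidence to reject the null hypothesis; the result is not statistically significant at the 0.1 level.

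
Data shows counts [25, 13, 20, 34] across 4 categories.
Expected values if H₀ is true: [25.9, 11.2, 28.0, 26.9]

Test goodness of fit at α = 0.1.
Chi-square goodness of fit test:
H₀: observed counts match expected distribution
H₁: observed counts differ from expected distribution
df = k - 1 = 3
χ² = Σ(O - E)²/E
   = (25 - 25.9)²/25.9 + (13 - 11.2)²/11.2 + (20 - 28.0)²/28.0 + (34 - 26.9)²/26.9
   = 0.031 + 0.289 + 2.286 + 1.874
   = 4.48
p-value = 0.2141

Since p-value > α = 0.1, we fail to reject H₀.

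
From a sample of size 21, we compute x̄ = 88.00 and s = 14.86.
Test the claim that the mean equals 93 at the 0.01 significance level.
One-sample t-test:
H₀: μ = 93
H₁: μ ≠ 93
df = n - 1 = 20
t = (x̄ - μ₀) / (s/√n) = (88.00 - 93) / (14.86/√21) = -1.542
p-value = 0.1388

Since p-value > α = 0.01, we fail to reject H₀.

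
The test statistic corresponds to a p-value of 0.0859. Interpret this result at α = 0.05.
Since p = 0.0859 > α = 0.05, fail to reject H₀.
There is insufficient evidence to reject the null hypothesis; the result is not statistically significant at the 0.05 level.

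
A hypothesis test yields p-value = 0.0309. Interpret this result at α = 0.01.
Since p = 0.0309 > α = 0.01, fail to reject H₀.
There is insufficient evidence to reject the null hypothesis; the result is not statistically significant at the 0.01 level.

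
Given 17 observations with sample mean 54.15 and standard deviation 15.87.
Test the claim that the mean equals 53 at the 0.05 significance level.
One-sample t-test:
H₀: μ = 53
H₁: μ ≠ 53
df = n - 1 = 16
t = (x̄ - μ₀) / (s/√n) = (54.15 - 53) / (15.87/√17) = 0.299
p-value = 0.7690

Since p-value > α = 0.05, we fail to reject H₀.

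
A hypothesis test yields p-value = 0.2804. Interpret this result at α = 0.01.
Since p = 0.2804 > α = 0.01, fail to reject H₀.
There is insufficient evidence to reject the null hypothesis; the result is not statistically significant at the 0.01 level.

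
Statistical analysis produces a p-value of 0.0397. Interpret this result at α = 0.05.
Since p = 0.0397 < α = 0.05, reject H₀.
There is sufficient evidence to reject the null hypothesis; the result is statistically significant at the 0.05 level.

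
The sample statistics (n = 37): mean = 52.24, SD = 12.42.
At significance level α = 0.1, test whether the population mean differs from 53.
One-sample t-test:
H₀: μ = 53
H₁: μ ≠ 53
df = n - 1 = 36
t = (x̄ - μ₀) / (s/√n) = (52.24 - 53) / (12.42/√37) = -0.372
p-value = 0.7119

Since p-value > α = 0.1, we fail to reject H₀.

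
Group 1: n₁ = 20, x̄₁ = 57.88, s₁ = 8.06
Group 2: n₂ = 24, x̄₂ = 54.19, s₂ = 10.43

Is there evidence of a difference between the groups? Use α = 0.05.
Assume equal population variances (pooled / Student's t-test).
Student's two-sample t-test (equal variances):
H₀: μ₁ = μ₂
H₁: μ₁ ≠ μ₂
df = n₁ + n₂ - 2 = 42
Pooled variance s_p² = [(n₁-1)s₁² + (n₂-1)s₂²] / (n₁ + n₂ - 2) = [(19)(8.06²) + (23)(10.43²)] / 42 = 88.9610
SE = √(s_p²(1/n₁ + 1/n₂)) = √(88.9610 × (1/20 + 1/24)) = 2.8557
t = (x̄₁ - x̄₂) / SE = (57.88 - 54.19) / 2.8557 = 3.69 / 2.8557 = 1.292
p-value = 0.2034

Since p-value > α = 0.05, we fail to reject H₀.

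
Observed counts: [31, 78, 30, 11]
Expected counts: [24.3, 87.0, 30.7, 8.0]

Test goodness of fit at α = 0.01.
Chi-square goodness of fit test:
H₀: observed counts match expected distribution
H₁: observed counts differ from expected distribution
df = k - 1 = 3
χ² = Σ(O - E)²/E
   = (31 - 24.3)²/24.3 + (78 - 87.0)²/87.0 + (30 - 30.7)²/30.7 + (11 - 8.0)²/8.0
   = 1.847 + 0.931 + 0.016 + 1.125
   = 3.92
p-value = 0.2703

Since p-value > α = 0.01, we fail to reject H₀.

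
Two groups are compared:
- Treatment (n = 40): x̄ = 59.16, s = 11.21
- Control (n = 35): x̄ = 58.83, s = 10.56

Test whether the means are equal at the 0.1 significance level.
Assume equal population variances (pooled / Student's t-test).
Student's two-sample t-test (equal variances):
H₀: μ₁ = μ₂
H₁: μ₁ ≠ μ₂
df = n₁ + n₂ - 2 = 73
Pooled variance s_p² = [(n₁-1)s₁² + (n₂-1)s₂²] / (n₁ + n₂ - 2) = [(39)(11.21²) + (34)(10.56²)] / 73 = 119.0735
SE = √(s_p²(1/n₁ + 1/n₂)) = √(119.0735 × (1/40 + 1/35)) = 2.5257
t = (x̄₁ - x̄₂) / SE = (59.16 - 58.83) / 2.5257 = 0.33 / 2.5257 = 0.131
p-value = 0.8964

Since p-value > α = 0.1, we fail to reject H₀.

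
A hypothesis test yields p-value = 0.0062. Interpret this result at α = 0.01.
Since p = 0.0062 < α = 0.01, reject H₀.
There is sufficient evidence to reject the null hypothesis; the result is statistically significant at the 0.01 level.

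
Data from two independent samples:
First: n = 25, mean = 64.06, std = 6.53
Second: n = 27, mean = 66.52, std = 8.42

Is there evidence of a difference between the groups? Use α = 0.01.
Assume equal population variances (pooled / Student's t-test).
Student's two-sample t-test (equal variances):
H₀: μ₁ = μ₂
H₁: μ₁ ≠ μ₂
df = n₁ + n₂ - 2 = 50
Pooled variance s_p² = [(n₁-1)s₁² + (n₂-1)s₂²] / (n₁ + n₂ - 2) = [(24)(6.53²) + (26)(8.42²)] / 50 = 57.3338
SE = √(s_p²(1/n₁ + 1/n₂)) = √(57.3338 × (1/25 + 1/27)) = 2.1016
t = (x̄₁ - x̄₂) / SE = (64.06 - 66.52) / 2.1016 = -2.46 / 2.1016 = -1.171
p-value = 0.2473

Since p-value > α = 0.01, we fail to reject H₀.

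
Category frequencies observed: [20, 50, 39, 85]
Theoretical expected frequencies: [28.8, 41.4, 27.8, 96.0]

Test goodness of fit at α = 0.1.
Chi-square goodness of fit test:
H₀: observed counts match expected distribution
H₁: observed counts differ from expected distribution
df = k - 1 = 3
χ² = Σ(O - E)²/E
   = (20 - 28.8)²/28.8 + (50 - 41.4)²/41.4 + (39 - 27.8)²/27.8 + (85 - 96.0)²/96.0
   = 2.689 + 1.786 + 4.512 + 1.260
   = 10.25
p-value = 0.0166

Since p-value < α = 0.1, we reject H₀.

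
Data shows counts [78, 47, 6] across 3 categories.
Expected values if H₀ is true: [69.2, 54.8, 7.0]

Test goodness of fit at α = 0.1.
Chi-square goodness of fit test:
H₀: observed counts match expected distribution
H₁: observed counts differ from expected distribution
df = k - 1 = 2
χ² = Σ(O - E)²/E
   = (78 - 69.2)²/69.2 + (47 - 54.8)²/54.8 + (6 - 7.0)²/7.0
   = 1.119 + 1.110 + 0.143
   = 2.37
p-value = 0.3054

Since p-value > α = 0.1, we fail to reject H₀.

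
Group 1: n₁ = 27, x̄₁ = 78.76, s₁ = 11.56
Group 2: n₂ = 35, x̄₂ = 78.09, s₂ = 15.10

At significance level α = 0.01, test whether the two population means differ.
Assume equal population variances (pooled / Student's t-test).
Student's two-sample t-test (equal variances):
H₀: μ₁ = μ₂
H₁: μ₁ ≠ μ₂
df = n₁ + n₂ - 2 = 60
Pooled variance s_p² = [(n₁-1)s₁² + (n₂-1)s₂²] / (n₁ + n₂ - 2) = [(26)(11.56²) + (34)(15.10²)] / 60 = 187.1136
SE = √(s_p²(1/n₁ + 1/n₂)) = √(187.1136 × (1/27 + 1/35)) = 3.5037
t = (x̄₁ - x̄₂) / SE = (78.76 - 78.09) / 3.5037 = 0.67 / 3.5037 = 0.191
p-value = 0.8490

Since p-value > α = 0.01, we fail to reject H₀.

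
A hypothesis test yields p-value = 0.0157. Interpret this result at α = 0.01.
Since p = 0.0157 > α = 0.01, fail to reject H₀.
There is insufficient evidence to reject the null hypothesis; the result is not statistically significant at the 0.01 level.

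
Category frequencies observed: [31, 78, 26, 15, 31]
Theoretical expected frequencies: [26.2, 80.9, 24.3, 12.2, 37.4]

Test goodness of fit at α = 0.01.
Chi-square goodness of fit test:
H₀: observed counts match expected distribution
H₁: observed counts differ from expected distribution
df = k - 1 = 4
χ² = Σ(O - E)²/E
   = (31 - 26.2)²/26.2 + (78 - 80.9)²/80.9 + (26 - 24.3)²/24.3 + (15 - 12.2)²/12.2 + (31 - 37.4)²/37.4
   = 0.879 + 0.104 + 0.119 + 0.643 + 1.095
   = 2.84
p-value = 0.5849

Since p-value > α = 0.01, we fail to reject H₀.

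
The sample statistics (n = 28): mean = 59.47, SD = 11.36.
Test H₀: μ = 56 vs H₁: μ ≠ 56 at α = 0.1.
One-sample t-test:
H₀: μ = 56
H₁: μ ≠ 56
df = n - 1 = 27
t = (x̄ - μ₀) / (s/√n) = (59.47 - 56) / (11.36/√28) = 1.616
p-value = 0.1176

Since p-value > α = 0.1, we fail to reject H₀.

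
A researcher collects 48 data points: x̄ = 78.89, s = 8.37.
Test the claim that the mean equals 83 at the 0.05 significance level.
One-sample t-test:
H₀: μ = 83
H₁: μ ≠ 83
df = n - 1 = 47
t = (x̄ - μ₀) / (s/√n) = (78.89 - 83) / (8.37/√48) = -3.402
p-value = 0.0014

Since p-value < α = 0.05, we reject H₀.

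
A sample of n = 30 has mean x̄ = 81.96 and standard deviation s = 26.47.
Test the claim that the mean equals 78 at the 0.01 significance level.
One-sample t-test:
H₀: μ = 78
H₁: μ ≠ 78
df = n - 1 = 29
t = (x̄ - μ₀) / (s/√n) = (81.96 - 78) / (26.47/√30) = 0.819
p-value = 0.4192

Since p-value > α = 0.01, we fail to reject H₀.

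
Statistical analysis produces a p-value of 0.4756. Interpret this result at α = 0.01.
Since p = 0.4756 > α = 0.01, fail to reject H₀.
There is insufficient evidence to reject the null hypothesis; the result is not statistically significant at the 0.01 level.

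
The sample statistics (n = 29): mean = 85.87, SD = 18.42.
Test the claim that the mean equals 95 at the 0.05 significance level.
One-sample t-test:
H₀: μ = 95
H₁: μ ≠ 95
df = n - 1 = 28
t = (x̄ - μ₀) / (s/√n) = (85.87 - 95) / (18.42/√29) = -2.669
p-value = 0.0125

Since p-value < α = 0.05, we reject H₀.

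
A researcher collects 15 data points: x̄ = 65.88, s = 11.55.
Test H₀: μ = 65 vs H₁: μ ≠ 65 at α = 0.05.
One-sample t-test:
H₀: μ = 65
H₁: μ ≠ 65
df = n - 1 = 14
t = (x̄ - μ₀) / (s/√n) = (65.88 - 65) / (11.55/√15) = 0.295
p-value = 0.7723

Since p-value > α = 0.05, we fail to reject H₀.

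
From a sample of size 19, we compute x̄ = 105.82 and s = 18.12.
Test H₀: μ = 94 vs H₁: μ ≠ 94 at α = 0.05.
One-sample t-test:
H₀: μ = 94
H₁: μ ≠ 94
df = n - 1 = 18
t = (x̄ - μ₀) / (s/√n) = (105.82 - 94) / (18.12/√19) = 2.843
p-value = 0.0108

Since p-value < α = 0.05, we reject H₀.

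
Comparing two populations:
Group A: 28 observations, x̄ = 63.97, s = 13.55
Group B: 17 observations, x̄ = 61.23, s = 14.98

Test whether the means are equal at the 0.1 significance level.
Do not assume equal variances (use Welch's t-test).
Welch's two-sample t-test:
H₀: μ₁ = μ₂
H₁: μ₁ ≠ μ₂
s₁²/n₁ = 13.55²/28 = 6.5572,  s₂²/n₂ = 14.98²/17 = 13.2000
SE = √(s₁²/n₁ + s₂²/n₂) = √(6.5572 + 13.2000) = 4.4449
df (Welch-Satterthwaite) = (s₁²/n₁ + s₂²/n₂)² / [(s₁²/n₁)²/(n₁-1) + (s₂²/n₂)²/(n₂-1)] ≈ 31.27
t = (x̄₁ - x̄₂) / SE = (63.97 - 61.23) / 4.4449 = 2.74 / 4.4449 = 0.616
p-value = 0.5421

Since p-value > α = 0.1, we fail to reject H₀.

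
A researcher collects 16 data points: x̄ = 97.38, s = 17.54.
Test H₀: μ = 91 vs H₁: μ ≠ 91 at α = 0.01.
One-sample t-test:
H₀: μ = 91
H₁: μ ≠ 91
df = n - 1 = 15
t = (x̄ - μ₀) / (s/√n) = (97.38 - 91) / (17.54/√16) = 1.455
p-value = 0.1663

Since p-value > α = 0.01, we fail to reject H₀.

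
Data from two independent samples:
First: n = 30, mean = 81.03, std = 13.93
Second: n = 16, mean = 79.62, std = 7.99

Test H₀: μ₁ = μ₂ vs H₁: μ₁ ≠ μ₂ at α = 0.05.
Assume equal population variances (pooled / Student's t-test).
Student's two-sample t-test (equal variances):
H₀: μ₁ = μ₂
H₁: μ₁ ≠ μ₂
df = n₁ + n₂ - 2 = 44
Pooled variance s_p² = [(n₁-1)s₁² + (n₂-1)s₂²] / (n₁ + n₂ - 2) = [(29)(13.93²) + (15)(7.99²)] / 44 = 149.6569
SE = √(s_p²(1/n₁ + 1/n₂)) = √(149.6569 × (1/30 + 1/16)) = 3.7871
t = (x̄₁ - x̄₂) / SE = (81.03 - 79.62) / 3.7871 = 1.41 / 3.7871 = 0.372
p-value = 0.7114

Since p-value > α = 0.05, we fail to reject H₀.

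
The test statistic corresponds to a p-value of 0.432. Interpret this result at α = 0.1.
Since p = 0.432 > α = 0.1, fail to reject H₀.
There is insufficient evidence to reject the null hypothesis; the result is not statistically significant at the 0.1 level.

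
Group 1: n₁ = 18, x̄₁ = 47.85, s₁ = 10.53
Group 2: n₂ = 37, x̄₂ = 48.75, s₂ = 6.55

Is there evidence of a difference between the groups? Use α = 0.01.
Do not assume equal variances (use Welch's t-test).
Welch's two-sample t-test:
H₀: μ₁ = μ₂
H₁: μ₁ ≠ μ₂
s₁²/n₁ = 10.53²/18 = 6.1600,  s₂²/n₂ = 6.55²/37 = 1.1595
SE = √(s₁²/n₁ + s₂²/n₂) = √(6.1600 + 1.1595) = 2.7055
df (Welch-Satterthwaite) = (s₁²/n₁ + s₂²/n₂)² / [(s₁²/n₁)²/(n₁-1) + (s₂²/n₂)²/(n₂-1)] ≈ 23.61
t = (x̄₁ - x̄₂) / SE = (47.85 - 48.75) / 2.7055 = -0.90 / 2.7055 = -0.333
p-value = 0.7423

Since p-value > α = 0.01, we fail to reject H₀.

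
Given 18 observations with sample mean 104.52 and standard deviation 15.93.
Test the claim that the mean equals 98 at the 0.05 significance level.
One-sample t-test:
H₀: μ = 98
H₁: μ ≠ 98
df = n - 1 = 17
t = (x̄ - μ₀) / (s/√n) = (104.52 - 98) / (15.93/√18) = 1.736
p-value = 0.1006

Since p-value > α = 0.05, we fail to reject H₀.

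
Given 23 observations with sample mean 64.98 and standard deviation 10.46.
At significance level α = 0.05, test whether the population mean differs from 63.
One-sample t-test:
H₀: μ = 63
H₁: μ ≠ 63
df = n - 1 = 22
t = (x̄ - μ₀) / (s/√n) = (64.98 - 63) / (10.46/√23) = 0.908
p-value = 0.3738

Since p-value > α = 0.05, we fail to reject H₀.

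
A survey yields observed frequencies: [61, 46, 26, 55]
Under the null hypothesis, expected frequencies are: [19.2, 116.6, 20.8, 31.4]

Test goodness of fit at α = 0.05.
Chi-square goodness of fit test:
H₀: observed counts match expected distribution
H₁: observed counts differ from expected distribution
df = k - 1 = 3
χ² = Σ(O - E)²/E
   = (61 - 19.2)²/19.2 + (46 - 116.6)²/116.6 + (26 - 20.8)²/20.8 + (55 - 31.4)²/31.4
   = 91.002 + 42.748 + 1.300 + 17.738
   = 152.79
p-value < 0.0001

Since p-value < α = 0.05, we reject H₀.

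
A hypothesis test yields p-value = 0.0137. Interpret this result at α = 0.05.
Since p = 0.0137 < α = 0.05, reject H₀.
There is sufficient evidence to reject the null hypothesis; the result is statistically significant at the 0.05 level.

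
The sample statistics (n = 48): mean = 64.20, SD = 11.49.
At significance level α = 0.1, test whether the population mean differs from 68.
One-sample t-test:
H₀: μ = 68
H₁: μ ≠ 68
df = n - 1 = 47
t = (x̄ - μ₀) / (s/√n) = (64.20 - 68) / (11.49/√48) = -2.291
p-value = 0.0265

Since p-value < α = 0.1, we reject H₀.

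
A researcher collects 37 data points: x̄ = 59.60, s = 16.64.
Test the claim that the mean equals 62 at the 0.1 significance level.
One-sample t-test:
H₀: μ = 62
H₁: μ ≠ 62
df = n - 1 = 36
t = (x̄ - μ₀) / (s/√n) = (59.60 - 62) / (16.64/√37) = -0.877
p-value = 0.3861

Since p-value > α = 0.1, we fail to reject H₀.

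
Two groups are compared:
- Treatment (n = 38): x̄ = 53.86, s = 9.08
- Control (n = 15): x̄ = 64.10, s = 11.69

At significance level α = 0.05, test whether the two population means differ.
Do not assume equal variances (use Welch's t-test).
Welch's two-sample t-test:
H₀: μ₁ = μ₂
H₁: μ₁ ≠ μ₂
s₁²/n₁ = 9.08²/38 = 2.1696,  s₂²/n₂ = 11.69²/15 = 9.1104
SE = √(s₁²/n₁ + s₂²/n₂) = √(2.1696 + 9.1104) = 3.3586
df (Welch-Satterthwaite) = (s₁²/n₁ + s₂²/n₂)² / [(s₁²/n₁)²/(n₁-1) + (s₂²/n₂)²/(n₂-1)] ≈ 21.01
t = (x̄₁ - x̄₂) / SE = (53.86 - 64.10) / 3.3586 = -10.24 / 3.3586 = -3.049
p-value = 0.0061

Since p-value < α = 0.05, we reject H₀.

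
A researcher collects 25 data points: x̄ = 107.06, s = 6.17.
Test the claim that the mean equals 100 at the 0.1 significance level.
One-sample t-test:
H₀: μ = 100
H₁: μ ≠ 100
df = n - 1 = 24
t = (x̄ - μ₀) / (s/√n) = (107.06 - 100) / (6.17/√25) = 5.721
p-value < 0.0001

Since p-value < α = 0.1, we reject H₀.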